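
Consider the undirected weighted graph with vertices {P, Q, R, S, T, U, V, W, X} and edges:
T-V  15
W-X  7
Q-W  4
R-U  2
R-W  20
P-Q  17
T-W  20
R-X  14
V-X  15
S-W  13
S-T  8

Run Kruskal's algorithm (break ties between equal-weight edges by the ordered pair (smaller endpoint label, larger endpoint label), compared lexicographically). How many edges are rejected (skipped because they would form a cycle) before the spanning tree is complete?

1

Kruskal's algorithm — process edges by increasing weight (ties by edge label):
R-U (2): add — endpoints in different components.
Q-W (4): add — endpoints in different components.
W-X (7): add — endpoints in different components.
S-T (8): add — endpoints in different components.
S-W (13): add — endpoints in different components.
R-X (14): add — endpoints in different components.
T-V (15): add — endpoints in different components.
V-X (15): skip — X and V already connected.
P-Q (17): add — endpoints in different components.
Edges rejected before the tree was complete: 1.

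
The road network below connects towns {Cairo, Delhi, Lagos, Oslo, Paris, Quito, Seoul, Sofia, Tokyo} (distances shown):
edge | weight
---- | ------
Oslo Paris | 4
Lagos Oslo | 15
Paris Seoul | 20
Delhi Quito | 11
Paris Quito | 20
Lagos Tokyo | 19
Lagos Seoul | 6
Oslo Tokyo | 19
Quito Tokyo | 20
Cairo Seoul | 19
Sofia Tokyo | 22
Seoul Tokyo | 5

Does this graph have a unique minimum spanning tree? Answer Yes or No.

Sort edges by weight, then run Kruskal:
Oslo Paris (4): add — endpoints in different components.
Seoul Tokyo (5): add — endpoints in different components.
Lagos Seoul (6): add — endpoints in different components.
Delhi Quito (11): add — endpoints in different components.
Lagos Oslo (15): add — endpoints in different components.
Cairo Seoul (19): add — endpoints in different components.
Lagos Tokyo (19): skip — Lagos and Tokyo already connected.
Oslo Tokyo (19): skip — Oslo and Tokyo already connected.
Paris Quito (20): add — endpoints in different components.
Paris Seoul (20): skip — Seoul and Paris already connected.
Quito Tokyo (20): skip — Quito and Tokyo already connected.
Sofia Tokyo (22): add — endpoints in different components.
Non-tree edge Quito Tokyo has weight 20, equal to the heaviest edge on its tree cycle — swapping gives another MST of the same weight. Not unique.

No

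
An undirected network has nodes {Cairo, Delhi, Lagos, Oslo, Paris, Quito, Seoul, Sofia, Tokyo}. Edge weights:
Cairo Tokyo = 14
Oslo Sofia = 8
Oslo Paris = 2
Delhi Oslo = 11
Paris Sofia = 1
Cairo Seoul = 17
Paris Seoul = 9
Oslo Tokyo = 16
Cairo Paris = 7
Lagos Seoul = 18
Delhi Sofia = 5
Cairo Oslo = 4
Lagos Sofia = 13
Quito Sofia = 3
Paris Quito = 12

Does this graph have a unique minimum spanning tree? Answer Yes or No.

Sort edges by weight, then run Kruskal:
Paris Sofia (1): add — endpoints in different components.
Oslo Paris (2): add — endpoints in different components.
Quito Sofia (3): add — endpoints in different components.
Cairo Oslo (4): add — endpoints in different components.
Delhi Sofia (5): add — endpoints in different components.
Cairo Paris (7): skip — Cairo and Paris already connected.
Oslo Sofia (8): skip — Sofia and Oslo already connected.
Paris Seoul (9): add — endpoints in different components.
Delhi Oslo (11): skip — Oslo and Delhi already connected.
Paris Quito (12): skip — Quito and Paris already connected.
Lagos Sofia (13): add — endpoints in different components.
Cairo Tokyo (14): add — endpoints in different components.
Every non-tree edge has weight strictly greater than the heaviest edge on the tree path between its endpoints, so the MST is unique.

Yes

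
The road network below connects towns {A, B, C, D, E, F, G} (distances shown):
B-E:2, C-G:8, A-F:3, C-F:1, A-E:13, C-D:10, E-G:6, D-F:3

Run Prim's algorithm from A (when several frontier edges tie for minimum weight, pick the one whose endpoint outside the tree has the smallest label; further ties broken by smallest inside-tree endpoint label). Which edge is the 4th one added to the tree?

Prim, starting at A.
Step 1: cheapest edge leaving the tree is A-F (3); add F.
Step 2: cheapest edge leaving the tree is C-F (1); add C.
Step 3: cheapest edge leaving the tree is D-F (3); add D.
Step 4: cheapest edge leaving the tree is C-G (8); add G.
Step 5: cheapest edge leaving the tree is E-G (6); add E.
Step 6: cheapest edge leaving the tree is B-E (2); add B.
The 4th edge added is C-G.

C-G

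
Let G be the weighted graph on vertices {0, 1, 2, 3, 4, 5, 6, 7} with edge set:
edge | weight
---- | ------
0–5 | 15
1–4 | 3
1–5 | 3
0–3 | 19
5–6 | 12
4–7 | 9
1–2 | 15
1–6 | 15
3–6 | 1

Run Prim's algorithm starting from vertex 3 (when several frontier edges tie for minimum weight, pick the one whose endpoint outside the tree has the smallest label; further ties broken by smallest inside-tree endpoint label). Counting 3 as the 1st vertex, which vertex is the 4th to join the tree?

Grow the tree from 3 using Prim:
Step 1: frontier [3–6 1, 0–3 19] → take 3–6 (1); add 6.
Step 2: frontier [0–3 19, 5–6 12, 1–6 15] → take 5–6 (12); add 5.
Step 3: frontier [0–3 19, 1–5 3, 0–5 15, 1–6 15] → take 1–5 (3); add 1.
Step 4: frontier [1–4 3, 1–2 15, 0–3 19, 0–5 15] → take 1–4 (3); add 4.
Step 5: frontier [1–2 15, 0–3 19, 4–7 9, 0–5 15] → take 4–7 (9); add 7.
Step 6: frontier [1–2 15, 0–3 19, 0–5 15] → take 0–5 (15); add 0.
Step 7: frontier [1–2 15] → take 1–2 (15); add 2.
Vertex order: 3, 6, 5, 1, 4, 7, 0, 2. The 4th vertex is 1.

1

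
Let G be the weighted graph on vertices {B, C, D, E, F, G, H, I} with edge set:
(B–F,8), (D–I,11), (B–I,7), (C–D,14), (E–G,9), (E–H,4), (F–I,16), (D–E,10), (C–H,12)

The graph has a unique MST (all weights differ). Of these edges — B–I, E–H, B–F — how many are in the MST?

3

Kruskal's algorithm — process edges by increasing weight (ties by edge label):
E–H (4): add — endpoints in different components.
B–I (7): add — endpoints in different components.
B–F (8): add — endpoints in different components.
E–G (9): add — endpoints in different components.
D–E (10): add — endpoints in different components.
D–I (11): add — endpoints in different components.
C–H (12): add — endpoints in different components.
MST edge set: {E–H, B–I, B–F, E–G, D–E, D–I, C–H}.
Of the listed edges, {B–I, E–H, B–F} are in the MST → 3.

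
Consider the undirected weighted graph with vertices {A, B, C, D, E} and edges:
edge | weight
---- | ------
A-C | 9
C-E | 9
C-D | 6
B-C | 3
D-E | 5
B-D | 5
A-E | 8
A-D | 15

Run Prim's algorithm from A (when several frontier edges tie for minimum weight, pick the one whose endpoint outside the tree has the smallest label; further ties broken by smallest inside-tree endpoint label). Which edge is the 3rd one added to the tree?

Prim's algorithm from A:
Step 1: cheapest edge leaving the tree is A-E (8); add E.
Step 2: cheapest edge leaving the tree is D-E (5); add D.
Step 3: cheapest edge leaving the tree is B-D (5); add B.
Step 4: cheapest edge leaving the tree is B-C (3); add C.
The 3rd edge added is B-D.

B-D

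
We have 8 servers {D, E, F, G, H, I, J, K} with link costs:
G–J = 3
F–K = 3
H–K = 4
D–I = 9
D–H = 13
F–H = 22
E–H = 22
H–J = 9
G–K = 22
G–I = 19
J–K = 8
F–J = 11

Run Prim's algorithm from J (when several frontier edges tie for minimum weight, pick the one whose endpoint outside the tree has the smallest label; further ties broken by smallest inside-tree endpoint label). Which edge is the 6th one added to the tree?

Prim, starting at J.
Step 1: cheapest edge leaving the tree is G–J (3); add G.
Step 2: cheapest edge leaving the tree is J–K (8); add K.
Step 3: cheapest edge leaving the tree is F–K (3); add F.
Step 4: cheapest edge leaving the tree is H–K (4); add H.
Step 5: cheapest edge leaving the tree is D–H (13); add D.
Step 6: cheapest edge leaving the tree is D–I (9); add I.
Step 7: cheapest edge leaving the tree is E–H (22); add E.
The 6th edge added is D–I.

D-I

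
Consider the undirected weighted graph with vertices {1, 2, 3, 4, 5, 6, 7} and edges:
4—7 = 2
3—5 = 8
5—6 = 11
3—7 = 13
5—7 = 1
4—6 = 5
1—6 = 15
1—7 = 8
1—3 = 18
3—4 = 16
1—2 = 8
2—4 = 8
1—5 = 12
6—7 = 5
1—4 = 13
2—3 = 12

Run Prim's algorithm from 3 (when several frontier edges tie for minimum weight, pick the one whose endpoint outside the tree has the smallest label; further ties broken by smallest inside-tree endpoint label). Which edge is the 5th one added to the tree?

1-7

Prim's algorithm from 3:
Step 1: cheapest edge leaving the tree is 3—5 (8); add 5.
Step 2: cheapest edge leaving the tree is 5—7 (1); add 7.
Step 3: cheapest edge leaving the tree is 4—7 (2); add 4.
Step 4: cheapest edge leaving the tree is 4—6 (5); add 6.
Step 5: cheapest edge leaving the tree is 1—7 (8); add 1.
Step 6: cheapest edge leaving the tree is 1—2 (8); add 2.
The 5th edge added is 1—7.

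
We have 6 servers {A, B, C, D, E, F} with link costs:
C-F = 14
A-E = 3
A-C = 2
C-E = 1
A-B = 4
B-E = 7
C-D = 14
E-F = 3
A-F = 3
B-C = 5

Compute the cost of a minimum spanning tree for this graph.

24

Prim's algorithm from D:
Step 1: frontier [C-D 14] → take C-D (14); add C.
Step 2: frontier [C-E 1, A-C 2, B-C 5, C-F 14] → take C-E (1); add E.
Step 3: frontier [A-C 2, B-C 5, C-F 14, A-E 3, E-F 3, B-E 7] → take A-C (2); add A.
Step 4: frontier [A-F 3, A-B 4, B-C 5, C-F 14, E-F 3, B-E 7] → take A-F (3); add F.
Step 5: frontier [A-B 4, B-C 5, B-E 7] → take A-B (4); add B.
MST edges: C-D, C-E, A-C, A-F, A-B; total weight 14+1+2+3+4 = 24.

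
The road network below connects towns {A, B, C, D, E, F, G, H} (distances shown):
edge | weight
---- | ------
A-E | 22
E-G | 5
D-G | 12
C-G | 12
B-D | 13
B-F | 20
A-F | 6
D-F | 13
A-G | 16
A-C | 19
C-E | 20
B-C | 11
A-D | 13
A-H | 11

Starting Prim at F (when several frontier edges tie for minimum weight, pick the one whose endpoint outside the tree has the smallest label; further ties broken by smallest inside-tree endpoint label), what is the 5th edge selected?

E-G

Grow the tree from F using Prim:
Step 1: frontier [A-F 6, D-F 13, B-F 20] → take A-F (6); add A.
Step 2: frontier [A-H 11, A-D 13, A-G 16, A-C 19, A-E 22, D-F 13, B-F 20] → take A-H (11); add H.
Step 3: frontier [A-D 13, A-G 16, A-C 19, A-E 22, D-F 13, B-F 20] → take A-D (13); add D.
Step 4: frontier [A-G 16, A-C 19, A-E 22, D-G 12, B-D 13, B-F 20] → take D-G (12); add G.
Step 5: frontier [A-C 19, A-E 22, B-D 13, B-F 20, E-G 5, C-G 12] → take E-G (5); add E.
Step 6: frontier [A-C 19, B-D 13, C-E 20, B-F 20, C-G 12] → take C-G (12); add C.
Step 7: frontier [B-C 11, B-D 13, B-F 20] → take B-C (11); add B.
The 5th edge added is E-G.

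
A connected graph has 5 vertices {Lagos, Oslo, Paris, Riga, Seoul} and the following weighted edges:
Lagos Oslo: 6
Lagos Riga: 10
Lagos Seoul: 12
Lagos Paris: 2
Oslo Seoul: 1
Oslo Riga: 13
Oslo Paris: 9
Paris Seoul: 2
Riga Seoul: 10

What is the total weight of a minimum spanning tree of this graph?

15

Prim's algorithm from Oslo:
Step 1: frontier [Oslo Seoul 1, Lagos Oslo 6, Oslo Paris 9, Oslo Riga 13] → take Oslo Seoul (1); add Seoul.
Step 2: frontier [Lagos Oslo 6, Oslo Paris 9, Oslo Riga 13, Paris Seoul 2, Riga Seoul 10, Lagos Seoul 12] → take Paris Seoul (2); add Paris.
Step 3: frontier [Lagos Oslo 6, Oslo Riga 13, Lagos Paris 2, Riga Seoul 10, Lagos Seoul 12] → take Lagos Paris (2); add Lagos.
Step 4: frontier [Lagos Riga 10, Oslo Riga 13, Riga Seoul 10] → take Lagos Riga (10); add Riga.
MST edges: Oslo Seoul, Paris Seoul, Lagos Paris, Lagos Riga; total weight 1+2+2+10 = 15.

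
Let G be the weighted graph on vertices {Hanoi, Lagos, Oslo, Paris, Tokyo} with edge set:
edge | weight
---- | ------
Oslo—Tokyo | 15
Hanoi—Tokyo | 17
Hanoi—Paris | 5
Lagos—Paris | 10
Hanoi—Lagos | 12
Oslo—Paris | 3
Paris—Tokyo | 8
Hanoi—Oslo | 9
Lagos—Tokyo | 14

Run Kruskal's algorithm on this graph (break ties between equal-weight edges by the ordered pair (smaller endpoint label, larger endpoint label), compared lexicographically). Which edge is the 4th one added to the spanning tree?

Lagos-Paris

Kruskal's algorithm — process edges by increasing weight (ties by edge label):
Oslo—Paris (3): add. Components now {Lagos} {Oslo,Paris} {Hanoi} {Tokyo}
Hanoi—Paris (5): add. Components now {Lagos} {Hanoi,Oslo,Paris} {Tokyo}
Paris—Tokyo (8): add. Components now {Lagos} {Hanoi,Oslo,Paris,Tokyo}
Hanoi—Oslo (9): skip — Hanoi and Oslo already connected.
Lagos—Paris (10): add. Components now {Hanoi,Lagos,Oslo,Paris,Tokyo}
The 4th edge added is Lagos—Paris.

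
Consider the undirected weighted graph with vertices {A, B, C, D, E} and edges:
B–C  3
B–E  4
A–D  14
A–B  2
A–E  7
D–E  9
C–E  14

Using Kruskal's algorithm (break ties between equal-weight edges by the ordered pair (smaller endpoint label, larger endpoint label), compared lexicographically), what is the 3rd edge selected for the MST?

Sort edges by weight, then run Kruskal:
A–B (2): add. Components now {A,B} {C} {D} {E}
B–C (3): add. Components now {A,B,C} {D} {E}
B–E (4): add. Components now {A,B,C,E} {D}
A–E (7): skip — A and E already connected.
D–E (9): add. Components now {A,B,C,D,E}
The 3rd edge added is B–E.

B-E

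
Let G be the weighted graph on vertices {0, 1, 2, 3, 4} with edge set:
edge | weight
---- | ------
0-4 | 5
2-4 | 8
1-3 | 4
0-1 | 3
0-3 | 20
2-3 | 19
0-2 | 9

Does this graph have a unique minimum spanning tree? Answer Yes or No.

Sort edges by weight, then run Kruskal:
0-1 (3): add. Components now {0,1} {2} {3} {4}
1-3 (4): add. Components now {0,1,3} {2} {4}
0-4 (5): add. Components now {0,1,3,4} {2}
2-4 (8): add. Components now {0,1,2,3,4}
Every non-tree edge has weight strictly greater than the heaviest edge on the tree path between its endpoints, so the MST is unique.

Yes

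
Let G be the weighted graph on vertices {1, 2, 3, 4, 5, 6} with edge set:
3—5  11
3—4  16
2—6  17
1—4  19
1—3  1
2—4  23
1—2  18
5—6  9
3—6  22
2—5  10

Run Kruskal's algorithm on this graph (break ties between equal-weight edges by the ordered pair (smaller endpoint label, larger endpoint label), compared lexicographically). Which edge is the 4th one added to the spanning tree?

3-5

Kruskal's algorithm — process edges by increasing weight (ties by edge label):
1—3 (1): add — endpoints in different components.
5—6 (9): add — endpoints in different components.
2—5 (10): add — endpoints in different components.
3—5 (11): add — endpoints in different components.
3—4 (16): add — endpoints in different components.
The 4th edge added is 3—5.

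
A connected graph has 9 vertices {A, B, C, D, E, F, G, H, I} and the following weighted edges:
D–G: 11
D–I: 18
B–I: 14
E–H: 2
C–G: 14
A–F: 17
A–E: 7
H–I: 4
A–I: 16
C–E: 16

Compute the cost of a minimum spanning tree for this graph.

85

Kruskal: consider edges lightest-first.
E–H (2): add — endpoints in different components.
H–I (4): add — endpoints in different components.
A–E (7): add — endpoints in different components.
D–G (11): add — endpoints in different components.
B–I (14): add — endpoints in different components.
C–G (14): add — endpoints in different components.
A–I (16): skip — A and I already connected.
C–E (16): add — endpoints in different components.
A–F (17): add — endpoints in different components.
MST edges: E–H, H–I, A–E, D–G, B–I, C–G, C–E, A–F; total weight 2+4+7+11+14+14+16+17 = 85.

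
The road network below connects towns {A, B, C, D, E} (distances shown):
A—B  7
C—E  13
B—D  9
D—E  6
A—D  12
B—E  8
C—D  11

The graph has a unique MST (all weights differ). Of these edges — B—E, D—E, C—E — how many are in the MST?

Sort edges by weight, then run Kruskal:
D—E (6): add — endpoints in different components.
A—B (7): add — endpoints in different components.
B—E (8): add — endpoints in different components.
B—D (9): skip — B and D already connected.
C—D (11): add — endpoints in different components.
MST edge set: {D—E, A—B, B—E, C—D}.
Of the listed edges, {B—E, D—E} are in the MST → 2.

2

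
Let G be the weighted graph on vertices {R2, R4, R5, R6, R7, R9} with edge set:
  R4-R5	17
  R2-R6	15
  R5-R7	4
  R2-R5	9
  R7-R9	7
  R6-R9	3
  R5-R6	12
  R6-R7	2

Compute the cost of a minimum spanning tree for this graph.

Kruskal's algorithm — process edges by increasing weight (ties by edge label):
R6-R7 (2): add — endpoints in different components.
R6-R9 (3): add — endpoints in different components.
R5-R7 (4): add — endpoints in different components.
R7-R9 (7): skip — R7 and R9 already connected.
R2-R5 (9): add — endpoints in different components.
R5-R6 (12): skip — R6 and R5 already connected.
R2-R6 (15): skip — R2 and R6 already connected.
R4-R5 (17): add — endpoints in different components.
MST edges: R6-R7, R6-R9, R5-R7, R2-R5, R4-R5; total weight 2+3+4+9+17 = 35.

35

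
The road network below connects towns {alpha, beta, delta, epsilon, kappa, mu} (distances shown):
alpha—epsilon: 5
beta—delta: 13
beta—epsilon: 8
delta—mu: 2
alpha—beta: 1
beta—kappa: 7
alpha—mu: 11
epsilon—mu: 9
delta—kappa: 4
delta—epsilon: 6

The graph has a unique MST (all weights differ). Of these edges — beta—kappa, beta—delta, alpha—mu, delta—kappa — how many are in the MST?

1

Kruskal's algorithm — process edges by increasing weight (ties by edge label):
alpha—beta (1): add — endpoints in different components.
delta—mu (2): add — endpoints in different components.
delta—kappa (4): add — endpoints in different components.
alpha—epsilon (5): add — endpoints in different components.
delta—epsilon (6): add — endpoints in different components.
MST edge set: {alpha—beta, delta—mu, delta—kappa, alpha—epsilon, delta—epsilon}.
Of the listed edges, {delta—kappa} are in the MST → 1.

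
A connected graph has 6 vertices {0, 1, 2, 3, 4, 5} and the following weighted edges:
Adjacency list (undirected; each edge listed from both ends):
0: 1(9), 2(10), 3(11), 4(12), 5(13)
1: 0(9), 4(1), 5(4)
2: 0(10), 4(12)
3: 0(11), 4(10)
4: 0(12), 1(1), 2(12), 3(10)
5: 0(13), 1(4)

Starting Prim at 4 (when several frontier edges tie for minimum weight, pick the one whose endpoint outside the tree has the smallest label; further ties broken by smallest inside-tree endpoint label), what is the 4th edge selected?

Prim, starting at 4.
Step 1: cheapest edge leaving the tree is 1–4 (1); add 1.
Step 2: cheapest edge leaving the tree is 1–5 (4); add 5.
Step 3: cheapest edge leaving the tree is 0–1 (9); add 0.
Step 4: cheapest edge leaving the tree is 0–2 (10); add 2.
Step 5: cheapest edge leaving the tree is 3–4 (10); add 3.
The 4th edge added is 0–2.

0-2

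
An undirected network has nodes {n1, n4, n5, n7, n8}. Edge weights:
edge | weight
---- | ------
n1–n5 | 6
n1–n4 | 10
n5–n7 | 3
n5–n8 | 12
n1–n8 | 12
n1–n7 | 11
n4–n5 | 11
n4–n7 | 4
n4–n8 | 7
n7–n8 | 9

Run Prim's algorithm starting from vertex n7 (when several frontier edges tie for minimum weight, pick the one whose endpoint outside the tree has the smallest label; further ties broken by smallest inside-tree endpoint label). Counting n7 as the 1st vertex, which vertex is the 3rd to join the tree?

Prim's algorithm from n7:
Step 1: cheapest edge leaving the tree is n5–n7 (3); add n5.
Step 2: cheapest edge leaving the tree is n4–n7 (4); add n4.
Step 3: cheapest edge leaving the tree is n1–n5 (6); add n1.
Step 4: cheapest edge leaving the tree is n4–n8 (7); add n8.
Vertex order: n7, n5, n4, n1, n8. The 3rd vertex is n4.

n4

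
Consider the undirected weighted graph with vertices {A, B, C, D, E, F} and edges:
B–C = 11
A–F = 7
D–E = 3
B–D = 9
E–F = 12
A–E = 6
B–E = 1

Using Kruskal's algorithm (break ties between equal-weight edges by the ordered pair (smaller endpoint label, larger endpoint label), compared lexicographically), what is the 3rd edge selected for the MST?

Sort edges by weight, then run Kruskal:
B–E (1): add — endpoints in different components.
D–E (3): add — endpoints in different components.
A–E (6): add — endpoints in different components.
A–F (7): add — endpoints in different components.
B–D (9): skip — B and D already connected.
B–C (11): add — endpoints in different components.
The 3rd edge added is A–E.

A-E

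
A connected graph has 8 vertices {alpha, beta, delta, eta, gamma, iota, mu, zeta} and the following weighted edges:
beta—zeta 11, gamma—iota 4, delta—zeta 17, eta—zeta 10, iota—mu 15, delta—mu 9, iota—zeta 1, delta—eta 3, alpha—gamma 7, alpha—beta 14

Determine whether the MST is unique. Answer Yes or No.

Yes

Sort edges by weight, then run Kruskal:
iota—zeta (1): add — endpoints in different components.
delta—eta (3): add — endpoints in different components.
gamma—iota (4): add — endpoints in different components.
alpha—gamma (7): add — endpoints in different components.
delta—mu (9): add — endpoints in different components.
eta—zeta (10): add — endpoints in different components.
beta—zeta (11): add — endpoints in different components.
Every non-tree edge has weight strictly greater than the heaviest edge on the tree path between its endpoints, so the MST is unique.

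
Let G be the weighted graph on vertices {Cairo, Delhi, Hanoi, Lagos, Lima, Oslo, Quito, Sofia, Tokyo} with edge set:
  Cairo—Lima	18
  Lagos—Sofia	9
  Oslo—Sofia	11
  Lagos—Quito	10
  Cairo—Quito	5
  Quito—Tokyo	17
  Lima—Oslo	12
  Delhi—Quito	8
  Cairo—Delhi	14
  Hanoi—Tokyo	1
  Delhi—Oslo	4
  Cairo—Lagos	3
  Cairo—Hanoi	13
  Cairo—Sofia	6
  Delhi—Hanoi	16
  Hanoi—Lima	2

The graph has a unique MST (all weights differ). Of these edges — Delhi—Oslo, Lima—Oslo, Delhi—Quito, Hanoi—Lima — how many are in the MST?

4

Kruskal: consider edges lightest-first.
Hanoi—Tokyo (1): add — endpoints in different components.
Hanoi—Lima (2): add — endpoints in different components.
Cairo—Lagos (3): add — endpoints in different components.
Delhi—Oslo (4): add — endpoints in different components.
Cairo—Quito (5): add — endpoints in different components.
Cairo—Sofia (6): add — endpoints in different components.
Delhi—Quito (8): add — endpoints in different components.
Lagos—Sofia (9): skip — Sofia and Lagos already connected.
Lagos—Quito (10): skip — Quito and Lagos already connected.
Oslo—Sofia (11): skip — Oslo and Sofia already connected.
Lima—Oslo (12): add — endpoints in different components.
MST edge set: {Hanoi—Tokyo, Hanoi—Lima, Cairo—Lagos, Delhi—Oslo, Cairo—Quito, Cairo—Sofia, Delhi—Quito, Lima—Oslo}.
Of the listed edges, {Delhi—Oslo, Lima—Oslo, Delhi—Quito, Hanoi—Lima} are in the MST → 4.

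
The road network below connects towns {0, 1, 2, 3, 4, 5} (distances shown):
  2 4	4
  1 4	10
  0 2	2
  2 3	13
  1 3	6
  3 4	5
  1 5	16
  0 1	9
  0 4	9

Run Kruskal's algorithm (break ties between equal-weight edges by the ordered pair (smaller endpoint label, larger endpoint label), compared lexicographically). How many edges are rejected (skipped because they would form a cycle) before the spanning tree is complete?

4

Sort edges by weight, then run Kruskal:
0 2 (2): add — endpoints in different components.
2 4 (4): add — endpoints in different components.
3 4 (5): add — endpoints in different components.
1 3 (6): add — endpoints in different components.
0 1 (9): skip — 0 and 1 already connected.
0 4 (9): skip — 0 and 4 already connected.
1 4 (10): skip — 1 and 4 already connected.
2 3 (13): skip — 2 and 3 already connected.
1 5 (16): add — endpoints in different components.
Edges rejected before the tree was complete: 4.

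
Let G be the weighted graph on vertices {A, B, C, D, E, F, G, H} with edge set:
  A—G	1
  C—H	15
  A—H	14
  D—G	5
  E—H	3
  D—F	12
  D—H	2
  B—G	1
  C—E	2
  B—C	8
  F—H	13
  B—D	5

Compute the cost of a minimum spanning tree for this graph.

26

Kruskal: consider edges lightest-first.
A—G (1): add — endpoints in different components.
B—G (1): add — endpoints in different components.
C—E (2): add — endpoints in different components.
D—H (2): add — endpoints in different components.
E—H (3): add — endpoints in different components.
B—D (5): add — endpoints in different components.
D—G (5): skip — D and G already connected.
B—C (8): skip — B and C already connected.
D—F (12): add — endpoints in different components.
MST edges: A—G, B—G, C—E, D—H, E—H, B—D, D—F; total weight 1+1+2+2+3+5+12 = 26.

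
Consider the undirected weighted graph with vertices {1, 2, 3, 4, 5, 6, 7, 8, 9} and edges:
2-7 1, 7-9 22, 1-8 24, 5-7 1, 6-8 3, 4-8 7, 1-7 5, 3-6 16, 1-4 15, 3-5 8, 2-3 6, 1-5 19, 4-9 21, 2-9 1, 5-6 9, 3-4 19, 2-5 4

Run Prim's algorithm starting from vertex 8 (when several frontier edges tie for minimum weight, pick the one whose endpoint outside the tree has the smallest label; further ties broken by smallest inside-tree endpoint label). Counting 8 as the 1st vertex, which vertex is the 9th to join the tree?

Prim's algorithm from 8:
Step 1: cheapest edge leaving the tree is 6-8 (3); add 6.
Step 2: cheapest edge leaving the tree is 4-8 (7); add 4.
Step 3: cheapest edge leaving the tree is 5-6 (9); add 5.
Step 4: cheapest edge leaving the tree is 5-7 (1); add 7.
Step 5: cheapest edge leaving the tree is 2-7 (1); add 2.
Step 6: cheapest edge leaving the tree is 2-9 (1); add 9.
Step 7: cheapest edge leaving the tree is 1-7 (5); add 1.
Step 8: cheapest edge leaving the tree is 2-3 (6); add 3.
Vertex order: 8, 6, 4, 5, 7, 2, 9, 1, 3. The 9th vertex is 3.

3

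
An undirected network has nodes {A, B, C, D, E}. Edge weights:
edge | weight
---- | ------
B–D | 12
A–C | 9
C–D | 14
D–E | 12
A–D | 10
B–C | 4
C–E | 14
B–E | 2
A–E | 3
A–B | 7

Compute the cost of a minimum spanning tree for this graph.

Sort edges by weight, then run Kruskal:
B–E (2): add — endpoints in different components.
A–E (3): add — endpoints in different components.
B–C (4): add — endpoints in different components.
A–B (7): skip — A and B already connected.
A–C (9): skip — A and C already connected.
A–D (10): add — endpoints in different components.
MST edges: B–E, A–E, B–C, A–D; total weight 2+3+4+10 = 19.

19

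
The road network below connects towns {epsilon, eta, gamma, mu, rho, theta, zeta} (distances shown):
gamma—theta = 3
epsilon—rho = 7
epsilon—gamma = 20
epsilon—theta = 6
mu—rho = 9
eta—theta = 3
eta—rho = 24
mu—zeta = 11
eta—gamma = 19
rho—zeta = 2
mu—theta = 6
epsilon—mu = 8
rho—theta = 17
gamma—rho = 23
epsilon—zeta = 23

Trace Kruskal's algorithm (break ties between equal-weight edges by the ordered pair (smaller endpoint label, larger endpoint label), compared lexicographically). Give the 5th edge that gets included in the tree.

mu-theta

Sort edges by weight, then run Kruskal:
rho—zeta (2): add. Components now {theta} {epsilon} {eta} {gamma} {mu} {rho,zeta}
eta—theta (3): add. Components now {eta,theta} {epsilon} {gamma} {mu} {rho,zeta}
gamma—theta (3): add. Components now {eta,gamma,theta} {epsilon} {mu} {rho,zeta}
epsilon—theta (6): add. Components now {epsilon,eta,gamma,theta} {mu} {rho,zeta}
mu—theta (6): add. Components now {epsilon,eta,gamma,mu,theta} {rho,zeta}
epsilon—rho (7): add. Components now {epsilon,eta,gamma,mu,rho,theta,zeta}
The 5th edge added is mu—theta.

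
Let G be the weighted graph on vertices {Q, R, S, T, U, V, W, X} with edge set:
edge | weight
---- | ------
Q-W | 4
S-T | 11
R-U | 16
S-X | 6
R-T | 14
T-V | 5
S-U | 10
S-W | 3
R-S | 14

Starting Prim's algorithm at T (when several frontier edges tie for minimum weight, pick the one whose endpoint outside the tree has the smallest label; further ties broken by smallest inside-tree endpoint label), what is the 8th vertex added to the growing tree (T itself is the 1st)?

R

Grow the tree from T using Prim:
Step 1: frontier [T-V 5, S-T 11, R-T 14] → take T-V (5); add V.
Step 2: frontier [S-T 11, R-T 14] → take S-T (11); add S.
Step 3: frontier [S-W 3, S-X 6, S-U 10, R-S 14, R-T 14] → take S-W (3); add W.
Step 4: frontier [S-X 6, S-U 10, R-S 14, R-T 14, Q-W 4] → take Q-W (4); add Q.
Step 5: frontier [S-X 6, S-U 10, R-S 14, R-T 14] → take S-X (6); add X.
Step 6: frontier [S-U 10, R-S 14, R-T 14] → take S-U (10); add U.
Step 7: frontier [R-S 14, R-T 14, R-U 16] → take R-S (14); add R.
Vertex order: T, V, S, W, Q, X, U, R. The 8th vertex is R.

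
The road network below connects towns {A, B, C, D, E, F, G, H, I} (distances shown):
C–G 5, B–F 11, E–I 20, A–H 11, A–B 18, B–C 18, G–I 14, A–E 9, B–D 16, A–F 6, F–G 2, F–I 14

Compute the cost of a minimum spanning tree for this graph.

74

Kruskal: consider edges lightest-first.
F–G (2): add — endpoints in different components.
C–G (5): add — endpoints in different components.
A–F (6): add — endpoints in different components.
A–E (9): add — endpoints in different components.
A–H (11): add — endpoints in different components.
B–F (11): add — endpoints in different components.
F–I (14): add — endpoints in different components.
G–I (14): skip — G and I already connected.
B–D (16): add — endpoints in different components.
MST edges: F–G, C–G, A–F, A–E, A–H, B–F, F–I, B–D; total weight 2+5+6+9+11+11+14+16 = 74.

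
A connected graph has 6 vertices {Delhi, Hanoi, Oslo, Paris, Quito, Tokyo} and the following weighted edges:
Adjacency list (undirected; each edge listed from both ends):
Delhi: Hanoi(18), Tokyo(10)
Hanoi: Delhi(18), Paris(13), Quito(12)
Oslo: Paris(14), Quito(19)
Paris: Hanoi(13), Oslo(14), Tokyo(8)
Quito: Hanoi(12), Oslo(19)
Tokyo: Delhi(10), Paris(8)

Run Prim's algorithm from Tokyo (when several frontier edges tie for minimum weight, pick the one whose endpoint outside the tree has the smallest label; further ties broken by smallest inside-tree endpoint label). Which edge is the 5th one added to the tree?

Oslo-Paris

Grow the tree from Tokyo using Prim:
Step 1: cheapest edge leaving the tree is Paris–Tokyo (8); add Paris.
Step 2: cheapest edge leaving the tree is Delhi–Tokyo (10); add Delhi.
Step 3: cheapest edge leaving the tree is Hanoi–Paris (13); add Hanoi.
Step 4: cheapest edge leaving the tree is Hanoi–Quito (12); add Quito.
Step 5: cheapest edge leaving the tree is Oslo–Paris (14); add Oslo.
The 5th edge added is Oslo–Paris.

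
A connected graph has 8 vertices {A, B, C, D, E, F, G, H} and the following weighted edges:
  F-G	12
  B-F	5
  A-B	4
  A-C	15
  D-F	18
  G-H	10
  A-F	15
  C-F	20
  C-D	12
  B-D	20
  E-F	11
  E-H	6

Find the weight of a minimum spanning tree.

Grow the tree from F using Prim:
Step 1: cheapest edge leaving the tree is B-F (5); add B.
Step 2: cheapest edge leaving the tree is A-B (4); add A.
Step 3: cheapest edge leaving the tree is E-F (11); add E.
Step 4: cheapest edge leaving the tree is E-H (6); add H.
Step 5: cheapest edge leaving the tree is G-H (10); add G.
Step 6: cheapest edge leaving the tree is A-C (15); add C.
Step 7: cheapest edge leaving the tree is C-D (12); add D.
MST edges: B-F, A-B, E-F, E-H, G-H, A-C, C-D; total weight 5+4+11+6+10+15+12 = 63.

63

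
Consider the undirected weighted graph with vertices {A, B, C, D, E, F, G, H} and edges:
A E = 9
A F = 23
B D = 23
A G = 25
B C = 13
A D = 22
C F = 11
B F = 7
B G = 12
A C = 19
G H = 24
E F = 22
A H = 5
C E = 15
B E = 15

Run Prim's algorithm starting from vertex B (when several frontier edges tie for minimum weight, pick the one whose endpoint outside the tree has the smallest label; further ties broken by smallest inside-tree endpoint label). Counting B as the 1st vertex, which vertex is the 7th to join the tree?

H

Prim's algorithm from B:
Step 1: cheapest edge leaving the tree is B F (7); add F.
Step 2: cheapest edge leaving the tree is C F (11); add C.
Step 3: cheapest edge leaving the tree is B G (12); add G.
Step 4: cheapest edge leaving the tree is B E (15); add E.
Step 5: cheapest edge leaving the tree is A E (9); add A.
Step 6: cheapest edge leaving the tree is A H (5); add H.
Step 7: cheapest edge leaving the tree is A D (22); add D.
Vertex order: B, F, C, G, E, A, H, D. The 7th vertex is H.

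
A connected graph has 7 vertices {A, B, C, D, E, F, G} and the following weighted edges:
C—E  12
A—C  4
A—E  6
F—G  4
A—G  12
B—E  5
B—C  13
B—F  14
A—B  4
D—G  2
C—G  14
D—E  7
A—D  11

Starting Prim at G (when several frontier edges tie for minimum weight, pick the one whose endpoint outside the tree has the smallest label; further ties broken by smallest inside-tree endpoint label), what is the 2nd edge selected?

F-G

Grow the tree from G using Prim:
Step 1: frontier [D—G 2, F—G 4, A—G 12, C—G 14] → take D—G (2); add D.
Step 2: frontier [D—E 7, A—D 11, F—G 4, A—G 12, C—G 14] → take F—G (4); add F.
Step 3: frontier [D—E 7, A—D 11, B—F 14, A—G 12, C—G 14] → take D—E (7); add E.
Step 4: frontier [A—D 11, B—E 5, A—E 6, C—E 12, B—F 14, A—G 12, C—G 14] → take B—E (5); add B.
Step 5: frontier [A—B 4, B—C 13, A—D 11, A—E 6, C—E 12, A—G 12, C—G 14] → take A—B (4); add A.
Step 6: frontier [A—C 4, B—C 13, C—E 12, C—G 14] → take A—C (4); add C.
The 2nd edge added is F—G.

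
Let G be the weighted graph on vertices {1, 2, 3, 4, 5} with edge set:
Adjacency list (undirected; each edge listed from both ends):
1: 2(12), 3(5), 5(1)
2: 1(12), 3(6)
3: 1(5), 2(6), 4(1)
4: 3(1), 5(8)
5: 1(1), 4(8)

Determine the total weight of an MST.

Sort edges by weight, then run Kruskal:
1-5 (1): add — endpoints in different components.
3-4 (1): add — endpoints in different components.
1-3 (5): add — endpoints in different components.
2-3 (6): add — endpoints in different components.
MST edges: 1-5, 3-4, 1-3, 2-3; total weight 1+1+5+6 = 13.

13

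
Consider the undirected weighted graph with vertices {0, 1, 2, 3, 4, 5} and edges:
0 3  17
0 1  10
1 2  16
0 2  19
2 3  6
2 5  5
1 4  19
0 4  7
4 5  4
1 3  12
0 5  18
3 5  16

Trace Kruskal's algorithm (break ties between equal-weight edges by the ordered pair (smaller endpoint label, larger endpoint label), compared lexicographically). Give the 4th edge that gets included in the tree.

0-4

Sort edges by weight, then run Kruskal:
4 5 (4): add — endpoints in different components.
2 5 (5): add — endpoints in different components.
2 3 (6): add — endpoints in different components.
0 4 (7): add — endpoints in different components.
0 1 (10): add — endpoints in different components.
The 4th edge added is 0 4.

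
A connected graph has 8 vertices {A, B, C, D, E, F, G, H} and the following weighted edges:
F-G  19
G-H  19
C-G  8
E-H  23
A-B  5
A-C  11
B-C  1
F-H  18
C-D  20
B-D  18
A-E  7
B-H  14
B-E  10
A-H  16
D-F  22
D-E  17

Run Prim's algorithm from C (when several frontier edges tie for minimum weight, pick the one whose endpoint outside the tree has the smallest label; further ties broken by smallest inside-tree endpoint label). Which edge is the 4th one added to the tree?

C-G

Prim's algorithm from C:
Step 1: cheapest edge leaving the tree is B-C (1); add B.
Step 2: cheapest edge leaving the tree is A-B (5); add A.
Step 3: cheapest edge leaving the tree is A-E (7); add E.
Step 4: cheapest edge leaving the tree is C-G (8); add G.
Step 5: cheapest edge leaving the tree is B-H (14); add H.
Step 6: cheapest edge leaving the tree is D-E (17); add D.
Step 7: cheapest edge leaving the tree is F-H (18); add F.
The 4th edge added is C-G.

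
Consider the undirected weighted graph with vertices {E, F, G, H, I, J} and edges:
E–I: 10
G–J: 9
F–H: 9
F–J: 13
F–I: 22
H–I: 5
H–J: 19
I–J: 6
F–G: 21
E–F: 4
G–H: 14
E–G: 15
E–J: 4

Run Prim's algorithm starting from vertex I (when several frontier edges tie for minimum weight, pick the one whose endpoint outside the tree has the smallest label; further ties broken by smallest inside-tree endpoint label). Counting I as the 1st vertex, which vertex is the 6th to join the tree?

Prim, starting at I.
Step 1: frontier [H–I 5, I–J 6, E–I 10, F–I 22] → take H–I (5); add H.
Step 2: frontier [F–H 9, G–H 14, H–J 19, I–J 6, E–I 10, F–I 22] → take I–J (6); add J.
Step 3: frontier [F–H 9, G–H 14, E–I 10, F–I 22, E–J 4, G–J 9, F–J 13] → take E–J (4); add E.
Step 4: frontier [E–F 4, E–G 15, F–H 9, G–H 14, F–I 22, G–J 9, F–J 13] → take E–F (4); add F.
Step 5: frontier [E–G 15, F–G 21, G–H 14, G–J 9] → take G–J (9); add G.
Vertex order: I, H, J, E, F, G. The 6th vertex is G.

G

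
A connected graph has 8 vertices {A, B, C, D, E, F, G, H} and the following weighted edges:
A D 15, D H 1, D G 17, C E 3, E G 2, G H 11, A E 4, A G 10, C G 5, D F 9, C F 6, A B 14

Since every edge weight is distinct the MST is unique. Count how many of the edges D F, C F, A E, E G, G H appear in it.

Sort edges by weight, then run Kruskal:
D H (1): add — endpoints in different components.
E G (2): add — endpoints in different components.
C E (3): add — endpoints in different components.
A E (4): add — endpoints in different components.
C G (5): skip — C and G already connected.
C F (6): add — endpoints in different components.
D F (9): add — endpoints in different components.
A G (10): skip — A and G already connected.
G H (11): skip — G and H already connected.
A B (14): add — endpoints in different components.
MST edge set: {D H, E G, C E, A E, C F, D F, A B}.
Of the listed edges, {D F, C F, A E, E G} are in the MST → 4.

4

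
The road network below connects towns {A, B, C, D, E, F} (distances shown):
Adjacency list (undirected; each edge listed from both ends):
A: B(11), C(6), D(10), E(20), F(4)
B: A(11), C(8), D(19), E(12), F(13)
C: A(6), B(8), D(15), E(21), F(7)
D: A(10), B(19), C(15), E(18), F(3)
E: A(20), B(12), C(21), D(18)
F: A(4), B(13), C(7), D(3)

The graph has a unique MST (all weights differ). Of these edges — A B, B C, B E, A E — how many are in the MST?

Kruskal's algorithm — process edges by increasing weight (ties by edge label):
D F (3): add — endpoints in different components.
A F (4): add — endpoints in different components.
A C (6): add — endpoints in different components.
C F (7): skip — C and F already connected.
B C (8): add — endpoints in different components.
A D (10): skip — A and D already connected.
A B (11): skip — A and B already connected.
B E (12): add — endpoints in different components.
MST edge set: {D F, A F, A C, B C, B E}.
Of the listed edges, {B C, B E} are in the MST → 2.

2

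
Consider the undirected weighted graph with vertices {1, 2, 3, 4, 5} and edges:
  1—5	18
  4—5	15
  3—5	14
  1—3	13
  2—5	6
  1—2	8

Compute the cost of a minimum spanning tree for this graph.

42

Kruskal: consider edges lightest-first.
2—5 (6): add. Components now {1} {2,5} {3} {4}
1—2 (8): add. Components now {1,2,5} {3} {4}
1—3 (13): add. Components now {1,2,3,5} {4}
3—5 (14): skip — 3 and 5 already connected.
4—5 (15): add. Components now {1,2,3,4,5}
MST edges: 2—5, 1—2, 1—3, 4—5; total weight 6+8+13+15 = 42.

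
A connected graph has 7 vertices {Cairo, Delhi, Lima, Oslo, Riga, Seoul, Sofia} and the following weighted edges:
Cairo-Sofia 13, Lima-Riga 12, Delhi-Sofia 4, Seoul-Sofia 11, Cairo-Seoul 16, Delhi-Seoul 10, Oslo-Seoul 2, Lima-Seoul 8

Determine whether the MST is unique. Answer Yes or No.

Sort edges by weight, then run Kruskal:
Oslo-Seoul (2): add — endpoints in different components.
Delhi-Sofia (4): add — endpoints in different components.
Lima-Seoul (8): add — endpoints in different components.
Delhi-Seoul (10): add — endpoints in different components.
Seoul-Sofia (11): skip — Seoul and Sofia already connected.
Lima-Riga (12): add — endpoints in different components.
Cairo-Sofia (13): add — endpoints in different components.
Every non-tree edge has weight strictly greater than the heaviest edge on the tree path between its endpoints, so the MST is unique.

Yes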